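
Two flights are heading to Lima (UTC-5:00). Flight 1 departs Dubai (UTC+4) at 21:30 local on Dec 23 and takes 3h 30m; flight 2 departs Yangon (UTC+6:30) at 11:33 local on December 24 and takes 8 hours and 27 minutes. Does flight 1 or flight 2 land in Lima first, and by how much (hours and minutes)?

the first, by 16 hours 30 minutes

Flight 1 in UTC: 21:30 − 4:00 = 17:30 on Dec 23.
+3 hours and 30 minutes → arrive 21:00 UTC on Dec 23.
Flight 2 in UTC: 11:33 − 6:30 = 05:03 on Dec 24.
+8 hours 27 minutes → arrive 13:30 UTC on Dec 24.
Flight 1 lands earlier by 16 hours 30 minutes.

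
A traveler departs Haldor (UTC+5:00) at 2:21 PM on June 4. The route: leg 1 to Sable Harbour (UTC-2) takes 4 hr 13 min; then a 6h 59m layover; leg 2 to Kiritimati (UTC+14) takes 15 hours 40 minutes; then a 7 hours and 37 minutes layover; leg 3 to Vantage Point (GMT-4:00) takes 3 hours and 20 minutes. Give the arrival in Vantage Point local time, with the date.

7:10 PM on Jun 5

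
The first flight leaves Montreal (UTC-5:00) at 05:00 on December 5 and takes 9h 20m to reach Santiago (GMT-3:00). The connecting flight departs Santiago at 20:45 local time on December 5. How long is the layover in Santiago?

Convert departure to UTC: 05:00 + 5:00 = 10:00 UTC on Dec 5.
Add 9 hours and 20 minutes flight time → 19:20 UTC.
Santiago is UTC−3:00, so local arrival = 19:20 − 3:00 = 16:20 on Dec 5.
Layover = 20:45 − 16:20 = 4 hours 25 minutes.

4 hours 25 minutes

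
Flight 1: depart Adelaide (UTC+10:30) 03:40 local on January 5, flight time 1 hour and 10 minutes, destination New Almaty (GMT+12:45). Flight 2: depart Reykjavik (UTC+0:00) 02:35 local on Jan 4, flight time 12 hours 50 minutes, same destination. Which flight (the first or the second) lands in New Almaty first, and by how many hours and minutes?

Flight 1 in UTC: 03:40 − 10:30 = 17:10 on Jan 4.
+1 hour 10 minutes → arrive 18:20 UTC on Jan 4.
Flight 2 departs at 02:35 UTC (Jan 4).
+12 hours and 50 minutes → arrive 15:25 UTC on Jan 4.
Flight 2 lands earlier by 2 hours 55 minutes.

the second, by 2 hours 55 minutes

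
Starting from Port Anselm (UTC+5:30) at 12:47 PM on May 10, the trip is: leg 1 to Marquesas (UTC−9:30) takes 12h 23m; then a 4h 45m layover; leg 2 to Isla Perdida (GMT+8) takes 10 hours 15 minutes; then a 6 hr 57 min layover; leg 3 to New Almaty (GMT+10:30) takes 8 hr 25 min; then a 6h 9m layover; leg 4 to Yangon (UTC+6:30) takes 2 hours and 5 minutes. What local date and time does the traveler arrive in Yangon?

Convert departure to UTC: 12:47 PM − 5:30 = 7:17 AM UTC on May 10.
Add 12 hours 23 minutes leg 1 → 7:40 PM UTC.
Add 4 hours and 45 minutes layover in Marquesas → 12:25 AM UTC (May 11).
Add 10 hours and 15 minutes leg 2 → 10:40 AM UTC.
Add 6 hours 57 minutes layover in Isla Perdida → 5:37 PM UTC.
Add 8 hours 25 minutes leg 3 → 2:02 AM UTC (May 12).
Add 6 hours and 9 minutes layover in New Almaty → 8:11 AM UTC.
Add 2 hours and 5 minutes leg 4 → 10:16 AM UTC.
Yangon is UTC+6:30, so local arrival = 10:16 AM + 6:30 = 4:46 PM on May 12.

4:46 PM on May 12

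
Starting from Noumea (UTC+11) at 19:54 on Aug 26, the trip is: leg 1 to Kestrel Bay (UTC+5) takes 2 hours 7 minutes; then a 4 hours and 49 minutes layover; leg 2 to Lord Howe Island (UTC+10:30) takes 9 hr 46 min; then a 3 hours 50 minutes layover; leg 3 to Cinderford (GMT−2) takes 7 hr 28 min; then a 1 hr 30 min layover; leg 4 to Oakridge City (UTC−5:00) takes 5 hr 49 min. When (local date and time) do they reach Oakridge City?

Convert departure to UTC: 19:54 − 11:00 = 08:54 UTC on Aug 26.
Add 2 hours and 7 minutes leg 1 → 11:01 UTC.
Add 4 hours and 49 minutes layover in Kestrel Bay → 15:50 UTC.
Add 9 hours and 46 minutes leg 2 → 01:36 UTC (Aug 27).
Add 3 hours 50 minutes layover in Lord Howe Island → 05:26 UTC.
Add 7 hours and 28 minutes leg 3 → 12:54 UTC.
Add 1 hour and 30 minutes layover in Cinderford → 14:24 UTC.
Add 5 hours and 49 minutes leg 4 → 20:13 UTC.
Oakridge City is UTC−5:00, so local arrival = 20:13 − 5:00 = 15:13 on Aug 27.

15:13 on August 27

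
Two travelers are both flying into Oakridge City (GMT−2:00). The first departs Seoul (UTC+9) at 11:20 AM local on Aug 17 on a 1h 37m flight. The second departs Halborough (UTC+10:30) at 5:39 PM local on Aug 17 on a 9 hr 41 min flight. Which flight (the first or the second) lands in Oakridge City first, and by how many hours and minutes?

the first, by 12 hours 53 minutes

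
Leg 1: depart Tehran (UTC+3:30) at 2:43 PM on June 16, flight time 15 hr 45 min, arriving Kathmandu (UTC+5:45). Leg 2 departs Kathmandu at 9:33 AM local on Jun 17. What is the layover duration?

50 minutes

Convert departure to UTC: 2:43 PM − 3:30 = 11:13 AM UTC on Jun 16.
Add 15 hours 45 minutes flight time → 2:58 AM UTC (Jun 17).
Kathmandu is UTC+5:45, so local arrival = 2:58 AM + 5:45 = 8:43 AM on Jun 17.
Layover = 9:33 AM − 8:43 AM = 50 minutes.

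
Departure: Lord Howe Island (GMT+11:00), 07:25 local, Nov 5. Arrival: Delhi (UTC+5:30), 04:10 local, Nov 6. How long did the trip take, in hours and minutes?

26 hours 15 minutes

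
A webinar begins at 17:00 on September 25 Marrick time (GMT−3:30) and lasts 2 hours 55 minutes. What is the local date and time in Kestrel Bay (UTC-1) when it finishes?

Kestrel Bay is 2:30 ahead of Marrick.
After 2 hours 55 minutes it is 19:55 in Marrick.
Shift by the zone difference: 19:55 + 2:30 = 22:25 on Sep 25 in Kestrel Bay.

22:25 on September 25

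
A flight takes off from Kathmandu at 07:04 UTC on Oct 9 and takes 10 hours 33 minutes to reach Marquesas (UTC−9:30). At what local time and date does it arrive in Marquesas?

08:07 on Oct 9

Departure is given in UTC: 07:04 on Oct 9.
Add 10 hours 33 minutes → 17:37 UTC.
Marquesas is UTC−9:30: 17:37 − 9:30 = 08:07 on Oct 9.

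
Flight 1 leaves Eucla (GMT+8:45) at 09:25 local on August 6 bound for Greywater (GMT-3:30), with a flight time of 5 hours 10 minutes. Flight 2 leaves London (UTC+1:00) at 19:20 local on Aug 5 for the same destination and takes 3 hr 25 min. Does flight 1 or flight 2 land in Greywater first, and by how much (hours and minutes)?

Flight 1 in UTC: 09:25 − 8:45 = 00:40 on Aug 6.
+5 hours 10 minutes → arrive 05:50 UTC on Aug 6.
Flight 2 in UTC: 19:20 − 1:00 = 18:20 on Aug 5.
+3 hours 25 minutes → arrive 21:45 UTC on Aug 5.
Flight 2 lands earlier by 8 hours 5 minutes.

the second, by 8 hours 5 minutes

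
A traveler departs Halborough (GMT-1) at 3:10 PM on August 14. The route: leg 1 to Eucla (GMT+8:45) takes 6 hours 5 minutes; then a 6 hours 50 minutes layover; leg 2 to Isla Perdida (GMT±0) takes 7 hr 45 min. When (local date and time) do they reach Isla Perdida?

12:50 PM on August 15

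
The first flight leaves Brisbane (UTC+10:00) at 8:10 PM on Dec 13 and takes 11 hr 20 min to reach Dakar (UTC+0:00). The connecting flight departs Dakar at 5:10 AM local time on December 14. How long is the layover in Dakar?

Convert departure to UTC: 8:10 PM − 10:00 = 10:10 AM UTC on Dec 13.
Add 11 hours 20 minutes flight time → 9:30 PM UTC.
Dakar is UTC+0, so local arrival is the same: 9:30 PM on Dec 13.
Layover = 5:10 AM − 9:30 PM (+1 day) = 7 hours 40 minutes.

7 hours 40 minutes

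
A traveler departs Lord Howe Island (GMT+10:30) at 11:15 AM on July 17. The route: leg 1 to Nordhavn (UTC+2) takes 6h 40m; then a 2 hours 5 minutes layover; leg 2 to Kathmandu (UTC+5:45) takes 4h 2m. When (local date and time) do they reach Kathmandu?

Convert departure to UTC: 11:15 AM − 10:30 = 12:45 AM UTC on Jul 17.
Add 6 hours and 40 minutes leg 1 → 7:25 AM UTC.
Add 2 hours 5 minutes layover in Nordhavn → 9:30 AM UTC.
Add 4 hours and 2 minutes leg 2 → 1:32 PM UTC.
Kathmandu is UTC+5:45, so local arrival = 1:32 PM + 5:45 = 7:17 PM on Jul 17.

7:17 PM on Jul 17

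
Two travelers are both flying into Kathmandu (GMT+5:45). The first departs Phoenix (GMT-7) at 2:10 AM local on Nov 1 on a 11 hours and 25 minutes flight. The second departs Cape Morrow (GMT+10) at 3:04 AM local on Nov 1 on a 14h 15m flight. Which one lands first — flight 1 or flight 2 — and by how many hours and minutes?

the second, by 13 hours 16 minutes

Flight 1 in UTC: 2:10 AM + 7:00 = 9:10 AM on Nov 1.
+11 hours 25 minutes → arrive 8:35 PM UTC on Nov 1.
Flight 2 in UTC: 3:04 AM − 10:00 = 5:04 PM on Oct 31.
+14 hours and 15 minutes → arrive 7:19 AM UTC on Nov 1.
Flight 2 lands earlier by 13 hours 16 minutes.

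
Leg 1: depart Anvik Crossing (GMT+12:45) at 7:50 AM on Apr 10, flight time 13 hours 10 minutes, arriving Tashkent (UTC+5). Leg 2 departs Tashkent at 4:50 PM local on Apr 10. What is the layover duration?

3 hours 35 minutes

Convert departure to UTC: 7:50 AM − 12:45 = 7:05 PM UTC on Apr 9.
Add 13 hours 10 minutes flight time → 8:15 AM UTC (Apr 10).
Tashkent is UTC+5:00, so local arrival = 8:15 AM + 5:00 = 1:15 PM on Apr 10.
Layover = 4:50 PM − 1:15 PM = 3 hours 35 minutes.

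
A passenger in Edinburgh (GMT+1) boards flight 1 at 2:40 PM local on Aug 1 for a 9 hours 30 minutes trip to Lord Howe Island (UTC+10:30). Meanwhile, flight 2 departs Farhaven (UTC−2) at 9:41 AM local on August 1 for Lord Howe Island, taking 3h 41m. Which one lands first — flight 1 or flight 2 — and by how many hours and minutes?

Flight 1 in UTC: 2:40 PM − 1:00 = 1:40 PM on Aug 1.
+9 hours and 30 minutes → arrive 11:10 PM UTC on Aug 1.
Flight 2 in UTC: 9:41 AM + 2:00 = 11:41 AM on Aug 1.
+3 hours 41 minutes → arrive 3:22 PM UTC on Aug 1.
Flight 2 lands earlier by 7 hours 48 minutes.

the second, by 7 hours 48 minutes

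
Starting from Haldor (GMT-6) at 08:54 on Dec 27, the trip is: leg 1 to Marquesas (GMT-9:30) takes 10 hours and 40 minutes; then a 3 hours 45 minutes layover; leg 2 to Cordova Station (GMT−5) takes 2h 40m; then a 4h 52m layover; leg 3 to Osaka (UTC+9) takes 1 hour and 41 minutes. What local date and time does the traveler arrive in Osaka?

Convert departure to UTC: 08:54 + 6:00 = 14:54 UTC on Dec 27.
Add 10 hours 40 minutes leg 1 → 01:34 UTC (Dec 28).
Add 3 hours 45 minutes layover in Marquesas → 05:19 UTC.
Add 2 hours 40 minutes leg 2 → 07:59 UTC.
Add 4 hours and 52 minutes layover in Cordova Station → 12:51 UTC.
Add 1 hour 41 minutes leg 3 → 14:32 UTC.
Osaka is UTC+9:00, so local arrival = 14:32 + 9:00 = 23:32 on Dec 28.

23:32 on December 28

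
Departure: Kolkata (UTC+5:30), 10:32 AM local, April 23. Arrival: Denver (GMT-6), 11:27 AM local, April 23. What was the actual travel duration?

Departure in UTC: 10:32 AM − 5:30 = 5:02 AM on Apr 23.
Arrival in UTC: 11:27 AM + 6:00 = 5:27 PM on Apr 23.
Elapsed = 5:27 PM − 5:02 AM = 12 hours 25 minutes.

12 hours 25 minutes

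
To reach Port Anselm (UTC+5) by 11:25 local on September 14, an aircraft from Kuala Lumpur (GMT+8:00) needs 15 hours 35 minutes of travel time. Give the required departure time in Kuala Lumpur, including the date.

Target arrival in UTC: 11:25 − 5:00 = 06:25 on Sep 14.
Subtract 15 hours and 35 minutes → departure 14:50 UTC on Sep 13.
Kuala Lumpur is UTC+8:00: 14:50 + 8:00 = 22:50 on Sep 13.

22:50 on Sep 13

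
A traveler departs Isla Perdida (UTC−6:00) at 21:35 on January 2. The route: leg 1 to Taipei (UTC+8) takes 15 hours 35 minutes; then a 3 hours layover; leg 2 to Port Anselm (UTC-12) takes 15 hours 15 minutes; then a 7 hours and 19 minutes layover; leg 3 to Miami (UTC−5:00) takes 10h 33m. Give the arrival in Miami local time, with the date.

02:17 on January 5

Convert departure to UTC: 21:35 + 6:00 = 03:35 UTC on Jan 3.
Add 15 hours 35 minutes leg 1 → 19:10 UTC.
Add 3 hours layover in Taipei → 22:10 UTC.
Add 15 hours 15 minutes leg 2 → 13:25 UTC (Jan 4).
Add 7 hours and 19 minutes layover in Port Anselm → 20:44 UTC.
Add 10 hours and 33 minutes leg 3 → 07:17 UTC (Jan 5).
Miami is UTC−5:00, so local arrival = 07:17 − 5:00 = 02:17 on Jan 5.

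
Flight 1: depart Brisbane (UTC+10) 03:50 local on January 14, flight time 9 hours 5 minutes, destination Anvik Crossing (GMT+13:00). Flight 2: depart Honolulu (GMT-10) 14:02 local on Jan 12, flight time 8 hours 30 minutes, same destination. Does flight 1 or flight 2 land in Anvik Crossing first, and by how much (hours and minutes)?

Flight 1 in UTC: 03:50 − 10:00 = 17:50 on Jan 13.
+9 hours and 5 minutes → arrive 02:55 UTC on Jan 14.
Flight 2 in UTC: 14:02 + 10:00 = 00:02 on Jan 13.
+8 hours 30 minutes → arrive 08:32 UTC on Jan 13.
Flight 2 lands earlier by 18 hours 23 minutes.

the second, by 18 hours 23 minutes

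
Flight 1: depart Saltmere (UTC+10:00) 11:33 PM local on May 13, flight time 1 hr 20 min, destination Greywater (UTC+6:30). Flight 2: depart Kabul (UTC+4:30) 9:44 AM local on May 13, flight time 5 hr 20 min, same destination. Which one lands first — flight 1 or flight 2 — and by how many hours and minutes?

Flight 1 in UTC: 11:33 PM − 10:00 = 1:33 PM on May 13.
+1 hour 20 minutes → arrive 2:53 PM UTC on May 13.
Flight 2 in UTC: 9:44 AM − 4:30 = 5:14 AM on May 13.
+5 hours and 20 minutes → arrive 10:34 AM UTC on May 13.
Flight 2 lands earlier by 4 hours 19 minutes.

the second, by 4 hours 19 minutes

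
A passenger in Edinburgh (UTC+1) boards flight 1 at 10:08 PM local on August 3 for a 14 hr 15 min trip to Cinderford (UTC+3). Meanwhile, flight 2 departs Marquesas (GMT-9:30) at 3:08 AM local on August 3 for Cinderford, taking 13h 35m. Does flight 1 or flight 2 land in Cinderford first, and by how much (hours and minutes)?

the second, by 9 hours 10 minutes

Flight 1 in UTC: 10:08 PM − 1:00 = 9:08 PM on Aug 3.
+14 hours 15 minutes → arrive 11:23 AM UTC on Aug 4.
Flight 2 in UTC: 3:08 AM + 9:30 = 12:38 PM on Aug 3.
+13 hours 35 minutes → arrive 2:13 AM UTC on Aug 4.
Flight 2 lands earlier by 9 hours 10 minutes.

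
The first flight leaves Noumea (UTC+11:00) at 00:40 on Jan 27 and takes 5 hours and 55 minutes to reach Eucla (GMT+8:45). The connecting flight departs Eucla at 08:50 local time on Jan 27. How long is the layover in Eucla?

Convert departure to UTC: 00:40 − 11:00 = 13:40 UTC on Jan 26.
Add 5 hours 55 minutes flight time → 19:35 UTC.
Eucla is UTC+8:45, so local arrival = 19:35 + 8:45 = 04:20 on Jan 27.
Layover = 08:50 − 04:20 = 4 hours 30 minutes.

4 hours 30 minutes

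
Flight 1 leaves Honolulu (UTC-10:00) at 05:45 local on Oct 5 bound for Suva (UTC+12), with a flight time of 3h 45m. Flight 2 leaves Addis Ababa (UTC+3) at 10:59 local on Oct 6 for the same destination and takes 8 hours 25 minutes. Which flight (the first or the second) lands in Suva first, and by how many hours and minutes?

the first, by 20 hours 54 minutes

Flight 1 in UTC: 05:45 + 10:00 = 15:45 on Oct 5.
+3 hours and 45 minutes → arrive 19:30 UTC on Oct 5.
Flight 2 in UTC: 10:59 − 3:00 = 07:59 on Oct 6.
+8 hours 25 minutes → arrive 16:24 UTC on Oct 6.
Flight 1 lands earlier by 20 hours 54 minutes.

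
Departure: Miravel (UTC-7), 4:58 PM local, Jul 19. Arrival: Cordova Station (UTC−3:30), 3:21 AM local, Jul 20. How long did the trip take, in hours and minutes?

6 hours 53 minutes

Cordova Station is 3:30 ahead of Miravel.
Clock-face elapsed time (ignoring zones) is 10 hours 23 minutes.
Actual elapsed = 10 hours 23 minutes − 3:30 = 6 hours 53 minutes.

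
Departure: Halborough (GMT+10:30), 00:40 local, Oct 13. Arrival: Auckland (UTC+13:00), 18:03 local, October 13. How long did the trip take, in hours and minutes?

Auckland is 2:30 ahead of Halborough.
Clock-face elapsed time (ignoring zones) is 17 hours 23 minutes.
Actual elapsed = 17 hours 23 minutes − 2:30 = 14 hours 53 minutes.

14 hours 53 minutes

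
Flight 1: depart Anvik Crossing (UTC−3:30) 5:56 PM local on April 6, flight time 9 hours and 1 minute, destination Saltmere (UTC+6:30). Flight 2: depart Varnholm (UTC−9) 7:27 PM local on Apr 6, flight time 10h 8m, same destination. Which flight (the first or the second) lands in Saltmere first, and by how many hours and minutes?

the first, by 8 hours 8 minutes

Flight 1 in UTC: 5:56 PM + 3:30 = 9:26 PM on Apr 6.
+9 hours 1 minute → arrive 6:27 AM UTC on Apr 7.
Flight 2 in UTC: 7:27 PM + 9:00 = 4:27 AM on Apr 7.
+10 hours and 8 minutes → arrive 2:35 PM UTC on Apr 7.
Flight 1 lands earlier by 8 hours 8 minutes.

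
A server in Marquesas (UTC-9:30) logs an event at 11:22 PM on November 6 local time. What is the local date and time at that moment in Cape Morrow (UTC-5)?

Cape Morrow is 4:30 ahead of Marquesas.
Shift by the zone difference: 11:22 PM + 4:30 = 3:52 AM on Nov 7 in Cape Morrow.

3:52 AM on Nov 7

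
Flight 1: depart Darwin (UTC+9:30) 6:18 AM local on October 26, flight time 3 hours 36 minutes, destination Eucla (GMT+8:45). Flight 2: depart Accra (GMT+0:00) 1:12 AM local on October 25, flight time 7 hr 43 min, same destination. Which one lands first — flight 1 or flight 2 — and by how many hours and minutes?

the second, by 15 hours 29 minutes

Flight 1 in UTC: 6:18 AM − 9:30 = 8:48 PM on Oct 25.
+3 hours and 36 minutes → arrive 12:24 AM UTC on Oct 26.
Flight 2 departs at 1:12 AM UTC (Oct 25).
+7 hours and 43 minutes → arrive 8:55 AM UTC on Oct 25.
Flight 2 lands earlier by 15 hours 29 minutes.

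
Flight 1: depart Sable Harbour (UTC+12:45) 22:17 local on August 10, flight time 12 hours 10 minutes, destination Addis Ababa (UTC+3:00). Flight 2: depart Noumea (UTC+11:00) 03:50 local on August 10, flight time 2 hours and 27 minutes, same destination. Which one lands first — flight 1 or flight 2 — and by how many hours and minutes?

Flight 1 in UTC: 22:17 − 12:45 = 09:32 on Aug 10.
+12 hours and 10 minutes → arrive 21:42 UTC on Aug 10.
Flight 2 in UTC: 03:50 − 11:00 = 16:50 on Aug 9.
+2 hours 27 minutes → arrive 19:17 UTC on Aug 9.
Flight 2 lands earlier by 26 hours 25 minutes.

the second, by 26 hours 25 minutes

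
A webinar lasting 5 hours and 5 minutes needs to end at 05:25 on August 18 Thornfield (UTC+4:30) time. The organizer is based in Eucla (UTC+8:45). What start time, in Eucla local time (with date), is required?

04:35 on August 18

Target end time in UTC: 05:25 − 4:30 = 00:55 on Aug 18.
Subtract 5 hours and 5 minutes → start 19:50 UTC on Aug 17.
Eucla is UTC+8:45: 19:50 + 8:45 = 04:35 on Aug 18.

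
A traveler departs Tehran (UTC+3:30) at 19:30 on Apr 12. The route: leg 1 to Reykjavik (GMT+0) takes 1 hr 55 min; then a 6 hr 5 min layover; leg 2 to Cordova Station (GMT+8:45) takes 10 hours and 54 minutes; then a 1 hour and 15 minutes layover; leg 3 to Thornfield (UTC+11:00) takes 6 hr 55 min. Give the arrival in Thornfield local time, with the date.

06:04 on April 14

Convert departure to UTC: 19:30 − 3:30 = 16:00 UTC on Apr 12.
Add 1 hour 55 minutes leg 1 → 17:55 UTC.
Add 6 hours 5 minutes layover in Reykjavik → 00:00 UTC (Apr 13).
Add 10 hours 54 minutes leg 2 → 10:54 UTC.
Add 1 hour 15 minutes layover in Cordova Station → 12:09 UTC.
Add 6 hours and 55 minutes leg 3 → 19:04 UTC.
Thornfield is UTC+11:00, so local arrival = 19:04 + 11:00 = 06:04 on Apr 14.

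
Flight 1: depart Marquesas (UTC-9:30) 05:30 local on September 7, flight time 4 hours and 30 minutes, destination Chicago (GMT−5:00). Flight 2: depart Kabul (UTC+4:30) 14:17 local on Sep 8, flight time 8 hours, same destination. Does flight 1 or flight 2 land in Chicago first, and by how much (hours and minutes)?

the first, by 22 hours 17 minutes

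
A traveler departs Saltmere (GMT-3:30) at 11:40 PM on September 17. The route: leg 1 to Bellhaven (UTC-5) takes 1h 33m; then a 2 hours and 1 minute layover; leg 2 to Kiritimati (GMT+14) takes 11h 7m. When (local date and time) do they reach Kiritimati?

Convert departure to UTC: 11:40 PM + 3:30 = 3:10 AM UTC on Sep 18.
Add 1 hour 33 minutes leg 1 → 4:43 AM UTC.
Add 2 hours 1 minute layover in Bellhaven → 6:44 AM UTC.
Add 11 hours and 7 minutes leg 2 → 5:51 PM UTC.
Kiritimati is UTC+14:00, so local arrival = 5:51 PM + 14:00 = 7:51 AM on Sep 19.

7:51 AM on September 19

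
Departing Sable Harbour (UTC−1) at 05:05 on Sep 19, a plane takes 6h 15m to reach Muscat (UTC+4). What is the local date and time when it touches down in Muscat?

Convert departure to UTC: 05:05 + 1:00 = 06:05 UTC on Sep 19.
Add 6 hours 15 minutes travel time → 12:20 UTC.
Muscat is UTC+4:00, so local arrival = 12:20 + 4:00 = 16:20 on Sep 19.

16:20 on September 19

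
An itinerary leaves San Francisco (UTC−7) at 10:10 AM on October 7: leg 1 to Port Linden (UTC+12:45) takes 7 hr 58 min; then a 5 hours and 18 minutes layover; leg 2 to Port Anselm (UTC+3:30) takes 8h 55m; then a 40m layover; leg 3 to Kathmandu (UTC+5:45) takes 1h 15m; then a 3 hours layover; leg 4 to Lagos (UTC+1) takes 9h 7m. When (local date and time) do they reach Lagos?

6:23 AM on October 9

Convert departure to UTC: 10:10 AM + 7:00 = 5:10 PM UTC on Oct 7.
Add 7 hours and 58 minutes leg 1 → 1:08 AM UTC (Oct 8).
Add 5 hours and 18 minutes layover in Port Linden → 6:26 AM UTC.
Add 8 hours 55 minutes leg 2 → 3:21 PM UTC.
Add 40 minutes layover in Port Anselm → 4:01 PM UTC.
Add 1 hour and 15 minutes leg 3 → 5:16 PM UTC.
Add 3 hours layover in Kathmandu → 8:16 PM UTC.
Add 9 hours 7 minutes leg 4 → 5:23 AM UTC (Oct 9).
Lagos is UTC+1:00, so local arrival = 5:23 AM + 1:00 = 6:23 AM on Oct 9.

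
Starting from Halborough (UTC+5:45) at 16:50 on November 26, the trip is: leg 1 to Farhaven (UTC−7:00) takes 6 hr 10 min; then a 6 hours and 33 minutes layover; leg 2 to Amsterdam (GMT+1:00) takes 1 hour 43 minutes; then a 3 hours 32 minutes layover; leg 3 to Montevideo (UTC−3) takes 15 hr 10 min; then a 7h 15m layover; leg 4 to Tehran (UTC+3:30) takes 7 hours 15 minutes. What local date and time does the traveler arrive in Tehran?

Convert departure to UTC: 16:50 − 5:45 = 11:05 UTC on Nov 26.
Add 6 hours 10 minutes leg 1 → 17:15 UTC.
Add 6 hours 33 minutes layover in Farhaven → 23:48 UTC.
Add 1 hour 43 minutes leg 2 → 01:31 UTC (Nov 27).
Add 3 hours and 32 minutes layover in Amsterdam → 05:03 UTC.
Add 15 hours 10 minutes leg 3 → 20:13 UTC.
Add 7 hours 15 minutes layover in Montevideo → 03:28 UTC (Nov 28).
Add 7 hours and 15 minutes leg 4 → 10:43 UTC.
Tehran is UTC+3:30, so local arrival = 10:43 + 3:30 = 14:13 on Nov 28.

14:13 on Nov 28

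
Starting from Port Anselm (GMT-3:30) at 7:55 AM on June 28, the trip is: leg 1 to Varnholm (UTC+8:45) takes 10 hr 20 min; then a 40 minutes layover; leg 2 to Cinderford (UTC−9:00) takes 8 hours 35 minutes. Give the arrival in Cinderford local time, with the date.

10:00 PM on June 28

Convert departure to UTC: 7:55 AM + 3:30 = 11:25 AM UTC on Jun 28.
Add 10 hours and 20 minutes leg 1 → 9:45 PM UTC.
Add 40 minutes layover in Varnholm → 10:25 PM UTC.
Add 8 hours 35 minutes leg 2 → 7:00 AM UTC (Jun 29).
Cinderford is UTC−9:00, so local arrival = 7:00 AM − 9:00 = 10:00 PM on Jun 28.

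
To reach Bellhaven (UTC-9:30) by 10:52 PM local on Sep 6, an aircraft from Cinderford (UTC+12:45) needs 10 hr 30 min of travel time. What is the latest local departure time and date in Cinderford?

10:37 AM on September 7

Target arrival in UTC: 10:52 PM + 9:30 = 8:22 AM on Sep 7.
Subtract 10 hours 30 minutes → departure 9:52 PM UTC on Sep 6.
Cinderford is UTC+12:45: 9:52 PM + 12:45 = 10:37 AM on Sep 7.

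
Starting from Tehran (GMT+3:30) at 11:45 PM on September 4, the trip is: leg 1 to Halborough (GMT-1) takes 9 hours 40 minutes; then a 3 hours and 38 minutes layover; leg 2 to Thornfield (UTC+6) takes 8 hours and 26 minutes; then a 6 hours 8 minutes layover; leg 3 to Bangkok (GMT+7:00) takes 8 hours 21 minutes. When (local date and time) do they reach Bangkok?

3:28 PM on September 6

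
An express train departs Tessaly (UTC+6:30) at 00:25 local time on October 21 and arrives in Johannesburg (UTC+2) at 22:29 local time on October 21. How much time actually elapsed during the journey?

Departure in UTC: 00:25 − 6:30 = 17:55 on Oct 20.
Arrival in UTC: 22:29 − 2:00 = 20:29 on Oct 21.
Elapsed = 20:29 − 17:55 (+1 day) = 26 hours 34 minutes.

26 hours 34 minutes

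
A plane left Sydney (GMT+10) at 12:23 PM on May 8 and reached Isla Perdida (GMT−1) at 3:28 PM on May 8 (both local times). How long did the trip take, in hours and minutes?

Departure in UTC: 12:23 PM − 10:00 = 2:23 AM on May 8.
Arrival in UTC: 3:28 PM + 1:00 = 4:28 PM on May 8.
Elapsed = 4:28 PM − 2:23 AM = 14 hours 5 minutes.

14 hours 5 minutes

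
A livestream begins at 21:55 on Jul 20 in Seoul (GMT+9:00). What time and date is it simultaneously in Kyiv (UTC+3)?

Kyiv is 6:00 behind Seoul.
Shift by the zone difference: 21:55 − 6:00 = 15:55 on Jul 20 in Kyiv.

15:55 on Jul 20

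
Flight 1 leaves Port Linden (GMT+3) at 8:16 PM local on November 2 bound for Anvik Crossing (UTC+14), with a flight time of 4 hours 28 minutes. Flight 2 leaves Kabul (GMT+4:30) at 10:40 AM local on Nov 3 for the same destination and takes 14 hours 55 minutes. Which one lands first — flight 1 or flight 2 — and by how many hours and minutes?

Flight 1 in UTC: 8:16 PM − 3:00 = 5:16 PM on Nov 2.
+4 hours and 28 minutes → arrive 9:44 PM UTC on Nov 2.
Flight 2 in UTC: 10:40 AM − 4:30 = 6:10 AM on Nov 3.
+14 hours 55 minutes → arrive 9:05 PM UTC on Nov 3.
Flight 1 lands earlier by 23 hours 21 minutes.

the first, by 23 hours 21 minutes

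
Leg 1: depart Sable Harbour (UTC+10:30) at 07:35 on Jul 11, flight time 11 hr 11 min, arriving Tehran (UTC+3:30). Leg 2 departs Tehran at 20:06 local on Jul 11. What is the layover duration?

Convert departure to UTC: 07:35 − 10:30 = 21:05 UTC on Jul 10.
Add 11 hours and 11 minutes flight time → 08:16 UTC (Jul 11).
Tehran is UTC+3:30, so local arrival = 08:16 + 3:30 = 11:46 on Jul 11.
Layover = 20:06 − 11:46 = 8 hours 20 minutes.

8 hours 20 minutes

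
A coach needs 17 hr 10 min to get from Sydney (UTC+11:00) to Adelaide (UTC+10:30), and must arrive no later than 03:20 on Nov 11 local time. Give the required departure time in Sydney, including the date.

Target arrival in UTC: 03:20 − 10:30 = 16:50 on Nov 10.
Subtract 17 hours 10 minutes → departure 23:40 UTC on Nov 9.
Sydney is UTC+11:00: 23:40 + 11:00 = 10:40 on Nov 10.

10:40 on November 10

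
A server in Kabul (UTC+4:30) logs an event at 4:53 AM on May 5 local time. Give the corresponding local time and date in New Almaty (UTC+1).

1:23 AM on May 5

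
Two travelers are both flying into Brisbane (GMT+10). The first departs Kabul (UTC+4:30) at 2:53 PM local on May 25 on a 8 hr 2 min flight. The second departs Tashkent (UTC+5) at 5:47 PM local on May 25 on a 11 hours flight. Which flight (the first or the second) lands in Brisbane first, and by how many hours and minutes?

Flight 1 in UTC: 2:53 PM − 4:30 = 10:23 AM on May 25.
+8 hours and 2 minutes → arrive 6:25 PM UTC on May 25.
Flight 2 in UTC: 5:47 PM − 5:00 = 12:47 PM on May 25.
+11 hours → arrive 11:47 PM UTC on May 25.
Flight 1 lands earlier by 5 hours 22 minutes.

the first, by 5 hours 22 minutes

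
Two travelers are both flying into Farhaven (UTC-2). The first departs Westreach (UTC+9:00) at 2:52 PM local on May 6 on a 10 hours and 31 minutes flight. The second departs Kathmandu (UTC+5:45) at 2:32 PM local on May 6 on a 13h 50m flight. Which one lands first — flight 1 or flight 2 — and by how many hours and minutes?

the first, by 6 hours 14 minutes

Flight 1 in UTC: 2:52 PM − 9:00 = 5:52 AM on May 6.
+10 hours 31 minutes → arrive 4:23 PM UTC on May 6.
Flight 2 in UTC: 2:32 PM − 5:45 = 8:47 AM on May 6.
+13 hours and 50 minutes → arrive 10:37 PM UTC on May 6.
Flight 1 lands earlier by 6 hours 14 minutes.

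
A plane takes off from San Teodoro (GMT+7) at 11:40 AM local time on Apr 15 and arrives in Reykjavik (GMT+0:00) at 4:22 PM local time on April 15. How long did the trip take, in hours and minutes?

Departure in UTC: 11:40 AM − 7:00 = 4:40 AM on Apr 15.
Arrival is already UTC: 4:22 PM on Apr 15.
Elapsed = 4:22 PM − 4:40 AM = 11 hours 42 minutes.

11 hours 42 minutes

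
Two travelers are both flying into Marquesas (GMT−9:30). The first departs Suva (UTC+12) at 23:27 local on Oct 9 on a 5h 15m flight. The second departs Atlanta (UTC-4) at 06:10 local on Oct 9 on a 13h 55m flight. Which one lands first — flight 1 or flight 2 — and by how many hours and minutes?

Flight 1 in UTC: 23:27 − 12:00 = 11:27 on Oct 9.
+5 hours and 15 minutes → arrive 16:42 UTC on Oct 9.
Flight 2 in UTC: 06:10 + 4:00 = 10:10 on Oct 9.
+13 hours 55 minutes → arrive 00:05 UTC on Oct 10.
Flight 1 lands earlier by 7 hours 23 minutes.

the first, by 7 hours 23 minutes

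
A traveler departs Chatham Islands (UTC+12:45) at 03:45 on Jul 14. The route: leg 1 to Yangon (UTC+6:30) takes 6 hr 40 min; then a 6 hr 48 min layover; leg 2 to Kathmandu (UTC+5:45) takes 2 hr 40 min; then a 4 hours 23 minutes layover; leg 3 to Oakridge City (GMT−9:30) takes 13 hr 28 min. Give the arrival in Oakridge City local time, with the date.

Convert departure to UTC: 03:45 − 12:45 = 15:00 UTC on Jul 13.
Add 6 hours 40 minutes leg 1 → 21:40 UTC.
Add 6 hours 48 minutes layover in Yangon → 04:28 UTC (Jul 14).
Add 2 hours and 40 minutes leg 2 → 07:08 UTC.
Add 4 hours and 23 minutes layover in Kathmandu → 11:31 UTC.
Add 13 hours and 28 minutes leg 3 → 00:59 UTC (Jul 15).
Oakridge City is UTC−9:30, so local arrival = 00:59 − 9:30 = 15:29 on Jul 14.

15:29 on July 14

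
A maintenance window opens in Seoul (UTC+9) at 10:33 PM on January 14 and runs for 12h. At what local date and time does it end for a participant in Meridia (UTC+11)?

12:33 PM on January 15

Meridia is 2:00 ahead of Seoul.
After 12 hours it is 10:33 AM (Jan 15) in Seoul.
Shift by the zone difference: 10:33 AM + 2:00 = 12:33 PM on Jan 15 in Meridia.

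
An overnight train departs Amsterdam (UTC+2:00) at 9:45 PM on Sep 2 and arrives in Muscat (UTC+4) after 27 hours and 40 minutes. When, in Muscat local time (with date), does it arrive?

3:25 AM on September 4

Muscat is 2:00 ahead of Amsterdam.
After 27 hours 40 minutes it is 1:25 AM (Sep 4) in Amsterdam.
Shift by the zone difference: 1:25 AM + 2:00 = 3:25 AM on Sep 4 in Muscat.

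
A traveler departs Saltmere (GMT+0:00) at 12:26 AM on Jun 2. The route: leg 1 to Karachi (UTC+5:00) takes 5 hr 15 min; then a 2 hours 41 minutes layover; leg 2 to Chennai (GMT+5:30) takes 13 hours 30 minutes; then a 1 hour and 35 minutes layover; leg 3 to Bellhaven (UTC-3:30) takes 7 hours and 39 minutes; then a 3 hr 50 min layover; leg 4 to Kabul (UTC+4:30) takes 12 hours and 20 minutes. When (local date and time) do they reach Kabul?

3:46 AM on June 4

Saltmere is at UTC+0, so departure is already 12:26 AM UTC on Jun 2.
Add 5 hours and 15 minutes leg 1 → 5:41 AM UTC.
Add 2 hours and 41 minutes layover in Karachi → 8:22 AM UTC.
Add 13 hours 30 minutes leg 2 → 9:52 PM UTC.
Add 1 hour 35 minutes layover in Chennai → 11:27 PM UTC.
Add 7 hours 39 minutes leg 3 → 7:06 AM UTC (Jun 3).
Add 3 hours 50 minutes layover in Bellhaven → 10:56 AM UTC.
Add 12 hours and 20 minutes leg 4 → 11:16 PM UTC.
Kabul is UTC+4:30, so local arrival = 11:16 PM + 4:30 = 3:46 AM on Jun 4.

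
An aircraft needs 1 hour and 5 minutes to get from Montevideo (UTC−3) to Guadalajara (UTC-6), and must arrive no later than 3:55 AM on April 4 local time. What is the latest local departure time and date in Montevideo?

Target arrival in UTC: 3:55 AM + 6:00 = 9:55 AM on Apr 4.
Subtract 1 hour and 5 minutes → departure 8:50 AM UTC on Apr 4.
Montevideo is UTC−3:00: 8:50 AM − 3:00 = 5:50 AM on Apr 4.

5:50 AM on Apr 4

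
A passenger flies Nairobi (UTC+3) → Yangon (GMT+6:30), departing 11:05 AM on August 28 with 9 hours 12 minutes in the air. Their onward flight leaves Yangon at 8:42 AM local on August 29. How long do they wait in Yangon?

Convert departure to UTC: 11:05 AM − 3:00 = 8:05 AM UTC on Aug 28.
Add 9 hours and 12 minutes flight time → 5:17 PM UTC.
Yangon is UTC+6:30, so local arrival = 5:17 PM + 6:30 = 11:47 PM on Aug 28.
Layover = 8:42 AM − 11:47 PM (+1 day) = 8 hours 55 minutes.

8 hours 55 minutes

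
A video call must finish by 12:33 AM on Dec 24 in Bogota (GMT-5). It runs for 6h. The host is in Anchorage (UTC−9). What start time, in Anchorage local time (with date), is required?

Target end time in UTC: 12:33 AM + 5:00 = 5:33 AM on Dec 24.
Subtract 6 hours → start 11:33 PM UTC on Dec 23.
Anchorage is UTC−9:00: 11:33 PM − 9:00 = 2:33 PM on Dec 23.

2:33 PM on December 23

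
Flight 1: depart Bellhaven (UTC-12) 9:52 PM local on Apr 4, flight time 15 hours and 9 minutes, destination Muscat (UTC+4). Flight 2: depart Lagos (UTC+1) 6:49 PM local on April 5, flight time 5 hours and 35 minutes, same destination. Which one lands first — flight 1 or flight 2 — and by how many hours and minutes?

Flight 1 in UTC: 9:52 PM + 12:00 = 9:52 AM on Apr 5.
+15 hours and 9 minutes → arrive 1:01 AM UTC on Apr 6.
Flight 2 in UTC: 6:49 PM − 1:00 = 5:49 PM on Apr 5.
+5 hours 35 minutes → arrive 11:24 PM UTC on Apr 5.
Flight 2 lands earlier by 1 hour 37 minutes.

the second, by 1 hour 37 minutes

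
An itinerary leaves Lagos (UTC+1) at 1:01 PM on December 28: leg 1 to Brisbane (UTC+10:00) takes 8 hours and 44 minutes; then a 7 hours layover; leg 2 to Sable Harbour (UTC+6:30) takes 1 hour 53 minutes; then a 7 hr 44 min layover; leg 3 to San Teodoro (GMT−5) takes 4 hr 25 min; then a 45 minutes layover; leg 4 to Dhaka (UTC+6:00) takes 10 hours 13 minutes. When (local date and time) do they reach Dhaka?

Convert departure to UTC: 1:01 PM − 1:00 = 12:01 PM UTC on Dec 28.
Add 8 hours and 44 minutes leg 1 → 8:45 PM UTC.
Add 7 hours layover in Brisbane → 3:45 AM UTC (Dec 29).
Add 1 hour and 53 minutes leg 2 → 5:38 AM UTC.
Add 7 hours 44 minutes layover in Sable Harbour → 1:22 PM UTC.
Add 4 hours and 25 minutes leg 3 → 5:47 PM UTC.
Add 45 minutes layover in San Teodoro → 6:32 PM UTC.
Add 10 hours and 13 minutes leg 4 → 4:45 AM UTC (Dec 30).
Dhaka is UTC+6:00, so local arrival = 4:45 AM + 6:00 = 10:45 AM on Dec 30.

10:45 AM on Dec 30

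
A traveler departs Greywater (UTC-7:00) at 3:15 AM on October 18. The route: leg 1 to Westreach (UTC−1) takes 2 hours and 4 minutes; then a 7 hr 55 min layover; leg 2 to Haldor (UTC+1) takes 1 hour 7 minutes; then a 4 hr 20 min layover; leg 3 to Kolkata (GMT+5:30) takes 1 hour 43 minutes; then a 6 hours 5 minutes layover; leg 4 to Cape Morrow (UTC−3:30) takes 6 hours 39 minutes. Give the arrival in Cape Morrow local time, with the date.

Convert departure to UTC: 3:15 AM + 7:00 = 10:15 AM UTC on Oct 18.
Add 2 hours and 4 minutes leg 1 → 12:19 PM UTC.
Add 7 hours 55 minutes layover in Westreach → 8:14 PM UTC.
Add 1 hour 7 minutes leg 2 → 9:21 PM UTC.
Add 4 hours and 20 minutes layover in Haldor → 1:41 AM UTC (Oct 19).
Add 1 hour and 43 minutes leg 3 → 3:24 AM UTC.
Add 6 hours and 5 minutes layover in Kolkata → 9:29 AM UTC.
Add 6 hours and 39 minutes leg 4 → 4:08 PM UTC.
Cape Morrow is UTC−3:30, so local arrival = 4:08 PM − 3:30 = 12:38 PM on Oct 19.

12:38 PM on October 19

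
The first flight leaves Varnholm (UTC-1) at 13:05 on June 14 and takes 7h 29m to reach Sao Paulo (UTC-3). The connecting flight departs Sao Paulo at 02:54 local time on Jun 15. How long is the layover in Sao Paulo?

Convert departure to UTC: 13:05 + 1:00 = 14:05 UTC on Jun 14.
Add 7 hours 29 minutes flight time → 21:34 UTC.
Sao Paulo is UTC−3:00, so local arrival = 21:34 − 3:00 = 18:34 on Jun 14.
Layover = 02:54 − 18:34 (+1 day) = 8 hours 20 minutes.

8 hours 20 minutes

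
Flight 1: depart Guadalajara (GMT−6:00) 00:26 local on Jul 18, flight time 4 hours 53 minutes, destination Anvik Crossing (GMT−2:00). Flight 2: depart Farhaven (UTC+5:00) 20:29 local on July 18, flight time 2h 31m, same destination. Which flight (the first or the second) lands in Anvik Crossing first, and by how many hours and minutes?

the first, by 6 hours 41 minutes

Flight 1 in UTC: 00:26 + 6:00 = 06:26 on Jul 18.
+4 hours and 53 minutes → arrive 11:19 UTC on Jul 18.
Flight 2 in UTC: 20:29 − 5:00 = 15:29 on Jul 18.
+2 hours 31 minutes → arrive 18:00 UTC on Jul 18.
Flight 1 lands earlier by 6 hours 41 minutes.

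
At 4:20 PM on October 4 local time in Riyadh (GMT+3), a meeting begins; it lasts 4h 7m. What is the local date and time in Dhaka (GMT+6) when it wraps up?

11:27 PM on Oct 4

Convert start to UTC: 4:20 PM − 3:00 = 1:20 PM UTC on Oct 4.
Add 4 hours and 7 minutes duration → 5:27 PM UTC.
Dhaka is UTC+6:00, so local end time = 5:27 PM + 6:00 = 11:27 PM on Oct 4.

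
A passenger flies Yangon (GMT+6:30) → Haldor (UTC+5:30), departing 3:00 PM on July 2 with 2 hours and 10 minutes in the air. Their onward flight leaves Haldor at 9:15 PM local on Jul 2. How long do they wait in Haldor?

5 hours 5 minutes

Convert departure to UTC: 3:00 PM − 6:30 = 8:30 AM UTC on Jul 2.
Add 2 hours 10 minutes flight time → 10:40 AM UTC.
Haldor is UTC+5:30, so local arrival = 10:40 AM + 5:30 = 4:10 PM on Jul 2.
Layover = 9:15 PM − 4:10 PM = 5 hours 5 minutes.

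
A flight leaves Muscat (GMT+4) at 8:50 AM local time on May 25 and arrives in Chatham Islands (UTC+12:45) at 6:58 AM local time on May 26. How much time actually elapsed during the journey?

13 hours 23 minutes

Departure in UTC: 8:50 AM − 4:00 = 4:50 AM on May 25.
Arrival in UTC: 6:58 AM − 12:45 = 6:13 PM on May 25.
Elapsed = 6:13 PM − 4:50 AM = 13 hours 23 minutes.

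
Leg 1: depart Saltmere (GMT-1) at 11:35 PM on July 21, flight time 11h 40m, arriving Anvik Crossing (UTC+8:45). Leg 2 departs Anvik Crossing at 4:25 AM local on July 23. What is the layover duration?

7 hours 25 minutes

Convert departure to UTC: 11:35 PM + 1:00 = 12:35 AM UTC on Jul 22.
Add 11 hours 40 minutes flight time → 12:15 PM UTC.
Anvik Crossing is UTC+8:45, so local arrival = 12:15 PM + 8:45 = 9:00 PM on Jul 22.
Layover = 4:25 AM − 9:00 PM (+1 day) = 7 hours 25 minutes.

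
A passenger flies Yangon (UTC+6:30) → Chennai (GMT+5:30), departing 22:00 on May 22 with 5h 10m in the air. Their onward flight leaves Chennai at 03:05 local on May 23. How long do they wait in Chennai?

55 minutes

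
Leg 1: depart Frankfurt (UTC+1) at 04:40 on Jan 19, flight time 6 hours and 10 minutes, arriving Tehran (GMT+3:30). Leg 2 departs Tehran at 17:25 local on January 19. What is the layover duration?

Convert departure to UTC: 04:40 − 1:00 = 03:40 UTC on Jan 19.
Add 6 hours 10 minutes flight time → 09:50 UTC.
Tehran is UTC+3:30, so local arrival = 09:50 + 3:30 = 13:20 on Jan 19.
Layover = 17:25 − 13:20 = 4 hours 5 minutes.

4 hours 5 minutes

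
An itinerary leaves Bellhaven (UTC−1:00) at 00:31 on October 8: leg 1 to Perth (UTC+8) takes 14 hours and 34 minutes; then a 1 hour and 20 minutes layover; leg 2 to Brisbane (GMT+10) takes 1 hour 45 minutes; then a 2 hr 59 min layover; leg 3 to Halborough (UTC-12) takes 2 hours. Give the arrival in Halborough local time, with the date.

12:09 on October 8

Convert departure to UTC: 00:31 + 1:00 = 01:31 UTC on Oct 8.
Add 14 hours 34 minutes leg 1 → 16:05 UTC.
Add 1 hour and 20 minutes layover in Perth → 17:25 UTC.
Add 1 hour and 45 minutes leg 2 → 19:10 UTC.
Add 2 hours and 59 minutes layover in Brisbane → 22:09 UTC.
Add 2 hours leg 3 → 00:09 UTC (Oct 9).
Halborough is UTC−12:00, so local arrival = 00:09 − 12:00 = 12:09 on Oct 8.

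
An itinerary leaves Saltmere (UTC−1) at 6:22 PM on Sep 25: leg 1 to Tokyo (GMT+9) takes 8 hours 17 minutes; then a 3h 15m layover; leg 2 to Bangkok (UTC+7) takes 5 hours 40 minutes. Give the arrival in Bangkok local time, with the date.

7:34 PM on Sep 26

Convert departure to UTC: 6:22 PM + 1:00 = 7:22 PM UTC on Sep 25.
Add 8 hours 17 minutes leg 1 → 3:39 AM UTC (Sep 26).
Add 3 hours 15 minutes layover in Tokyo → 6:54 AM UTC.
Add 5 hours and 40 minutes leg 2 → 12:34 PM UTC.
Bangkok is UTC+7:00, so local arrival = 12:34 PM + 7:00 = 7:34 PM on Sep 26.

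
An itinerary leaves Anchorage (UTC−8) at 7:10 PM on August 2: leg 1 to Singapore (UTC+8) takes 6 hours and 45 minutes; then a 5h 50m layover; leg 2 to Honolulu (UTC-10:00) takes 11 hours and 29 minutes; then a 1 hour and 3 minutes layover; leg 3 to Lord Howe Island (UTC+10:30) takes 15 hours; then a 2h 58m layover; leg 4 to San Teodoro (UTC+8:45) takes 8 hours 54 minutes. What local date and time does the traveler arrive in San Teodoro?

3:54 PM on August 5

Convert departure to UTC: 7:10 PM + 8:00 = 3:10 AM UTC on Aug 3.
Add 6 hours 45 minutes leg 1 → 9:55 AM UTC.
Add 5 hours 50 minutes layover in Singapore → 3:45 PM UTC.
Add 11 hours and 29 minutes leg 2 → 3:14 AM UTC (Aug 4).
Add 1 hour 3 minutes layover in Honolulu → 4:17 AM UTC.
Add 15 hours leg 3 → 7:17 PM UTC.
Add 2 hours and 58 minutes layover in Lord Howe Island → 10:15 PM UTC.
Add 8 hours and 54 minutes leg 4 → 7:09 AM UTC (Aug 5).
San Teodoro is UTC+8:45, so local arrival = 7:09 AM + 8:45 = 3:54 PM on Aug 5.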